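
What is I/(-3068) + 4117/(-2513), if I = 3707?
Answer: -21946647/7709884 ≈ -2.8466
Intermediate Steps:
I/(-3068) + 4117/(-2513) = 3707/(-3068) + 4117/(-2513) = 3707*(-1/3068) + 4117*(-1/2513) = -3707/3068 - 4117/2513 = -21946647/7709884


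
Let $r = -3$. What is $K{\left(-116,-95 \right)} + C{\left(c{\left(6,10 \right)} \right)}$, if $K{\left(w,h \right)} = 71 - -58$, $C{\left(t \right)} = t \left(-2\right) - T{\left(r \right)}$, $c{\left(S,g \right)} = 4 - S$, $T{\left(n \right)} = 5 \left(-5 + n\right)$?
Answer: $173$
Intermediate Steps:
$T{\left(n \right)} = -25 + 5 n$
$C{\left(t \right)} = 40 - 2 t$ ($C{\left(t \right)} = t \left(-2\right) - \left(-25 + 5 \left(-3\right)\right) = - 2 t - \left(-25 - 15\right) = - 2 t - -40 = - 2 t + 40 = 40 - 2 t$)
$K{\left(w,h \right)} = 129$ ($K{\left(w,h \right)} = 71 + 58 = 129$)
$K{\left(-116,-95 \right)} + C{\left(c{\left(6,10 \right)} \right)} = 129 + \left(40 - 2 \left(4 - 6\right)\right) = 129 + \left(40 - -4\right) = 129 + \left(40 + 4\right) = 129 + 44 = 173$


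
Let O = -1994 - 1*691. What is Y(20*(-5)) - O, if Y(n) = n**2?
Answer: 12685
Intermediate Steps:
O = -2685 (O = -1994 - 691 = -2685)
Y(20*(-5)) - O = (20*(-5))**2 - 1*(-2685) = (-100)**2 + 2685 = 10000 + 2685 = 12685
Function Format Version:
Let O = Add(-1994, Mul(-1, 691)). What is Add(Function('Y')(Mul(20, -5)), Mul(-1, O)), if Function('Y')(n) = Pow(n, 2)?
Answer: 12685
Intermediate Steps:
O = -2685 (O = Add(-1994, -691) = -2685)
Add(Function('Y')(Mul(20, -5)), Mul(-1, O)) = Add(Pow(Mul(20, -5), 2), Mul(-1, -2685)) = Add(Pow(-100, 2), 2685) = Add(10000, 2685) = 12685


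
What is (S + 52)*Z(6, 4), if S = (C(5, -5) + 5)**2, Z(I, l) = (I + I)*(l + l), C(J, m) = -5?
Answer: 4992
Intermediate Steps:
Z(I, l) = 4*I*l (Z(I, l) = (2*I)*(2*l) = 4*I*l)
S = 0 (S = (-5 + 5)**2 = 0**2 = 0)
(S + 52)*Z(6, 4) = (0 + 52)*(4*6*4) = 52*96 = 4992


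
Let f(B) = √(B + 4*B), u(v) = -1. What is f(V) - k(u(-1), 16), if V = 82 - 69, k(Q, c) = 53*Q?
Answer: 53 + √65 ≈ 61.062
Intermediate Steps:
V = 13
f(B) = √5*√B (f(B) = √(5*B) = √5*√B)
f(V) - k(u(-1), 16) = √5*√13 - 53*(-1) = √65 - 1*(-53) = √65 + 53 = 53 + √65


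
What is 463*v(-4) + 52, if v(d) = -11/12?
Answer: -4469/12 ≈ -372.42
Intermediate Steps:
v(d) = -11/12 (v(d) = -11*1/12 = -11/12)
463*v(-4) + 52 = 463*(-11/12) + 52 = -5093/12 + 52 = -4469/12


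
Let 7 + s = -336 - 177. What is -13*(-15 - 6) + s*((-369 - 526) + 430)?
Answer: 242073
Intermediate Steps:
s = -520 (s = -7 + (-336 - 177) = -7 - 513 = -520)
-13*(-15 - 6) + s*((-369 - 526) + 430) = -13*(-15 - 6) - 520*((-369 - 526) + 430) = -13*(-21) - 520*(-895 + 430) = 273 - 520*(-465) = 273 + 241800 = 242073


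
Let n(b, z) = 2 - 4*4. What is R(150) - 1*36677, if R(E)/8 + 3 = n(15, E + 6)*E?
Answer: -53501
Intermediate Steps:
n(b, z) = -14 (n(b, z) = 2 - 16 = -14)
R(E) = -24 - 112*E (R(E) = -24 + 8*(-14*E) = -24 - 112*E)
R(150) - 1*36677 = (-24 - 112*150) - 1*36677 = (-24 - 16800) - 36677 = -16824 - 36677 = -53501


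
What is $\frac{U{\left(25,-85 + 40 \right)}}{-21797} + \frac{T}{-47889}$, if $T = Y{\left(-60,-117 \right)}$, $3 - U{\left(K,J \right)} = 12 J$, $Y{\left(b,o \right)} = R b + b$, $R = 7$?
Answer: $- \frac{5180389}{347945511} \approx -0.014889$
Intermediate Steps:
$Y{\left(b,o \right)} = 8 b$ ($Y{\left(b,o \right)} = 7 b + b = 8 b$)
$U{\left(K,J \right)} = 3 - 12 J$
$T = -480$ ($T = 8 \left(-60\right) = -480$)
$\frac{U{\left(25,-85 + 40 \right)}}{-21797} + \frac{T}{-47889} = \frac{3 - 12 \left(-85 + 40\right)}{-21797} - \frac{480}{-47889} = \left(3 - -540\right) \left(- \frac{1}{21797}\right) - - \frac{160}{15963} = \left(3 + 540\right) \left(- \frac{1}{21797}\right) + \frac{160}{15963} = 543 \left(- \frac{1}{21797}\right) + \frac{160}{15963} = - \frac{543}{21797} + \frac{160}{15963} = - \frac{5180389}{347945511}$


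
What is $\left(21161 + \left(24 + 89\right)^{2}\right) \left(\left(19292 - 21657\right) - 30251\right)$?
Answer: $-1106660880$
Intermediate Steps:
$\left(21161 + \left(24 + 89\right)^{2}\right) \left(\left(19292 - 21657\right) - 30251\right) = \left(21161 + 113^{2}\right) \left(-2365 - 30251\right) = \left(21161 + 12769\right) \left(-32616\right) = 33930 \left(-32616\right) = -1106660880$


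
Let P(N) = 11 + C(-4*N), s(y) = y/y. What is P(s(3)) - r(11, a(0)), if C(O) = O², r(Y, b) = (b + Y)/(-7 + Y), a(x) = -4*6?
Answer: 121/4 ≈ 30.250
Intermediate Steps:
a(x) = -24
s(y) = 1
r(Y, b) = (Y + b)/(-7 + Y)
P(N) = 11 + 16*N² (P(N) = 11 + (-4*N)² = 11 + 16*N²)
P(s(3)) - r(11, a(0)) = (11 + 16*1²) - (11 - 24)/(-7 + 11) = (11 + 16*1) - (-13)/4 = (11 + 16) - (-13)/4 = 27 - 1*(-13/4) = 27 + 13/4 = 121/4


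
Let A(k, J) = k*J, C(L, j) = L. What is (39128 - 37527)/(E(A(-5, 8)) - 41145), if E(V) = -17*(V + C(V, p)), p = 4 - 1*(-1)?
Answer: -1601/39785 ≈ -0.040241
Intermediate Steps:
p = 5 (p = 4 + 1 = 5)
A(k, J) = J*k
E(V) = -34*V (E(V) = -17*(V + V) = -34*V)
(39128 - 37527)/(E(A(-5, 8)) - 41145) = (39128 - 37527)/(-272*(-5) - 41145) = 1601/(-34*(-40) - 41145) = 1601/(1360 - 41145) = 1601/(-39785) = 1601*(-1/39785) = -1601/39785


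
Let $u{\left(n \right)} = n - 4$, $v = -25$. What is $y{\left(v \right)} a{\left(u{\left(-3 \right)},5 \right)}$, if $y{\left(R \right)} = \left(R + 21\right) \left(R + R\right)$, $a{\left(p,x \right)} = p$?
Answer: $-1400$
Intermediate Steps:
$u{\left(n \right)} = -4 + n$
$y{\left(R \right)} = 2 R \left(21 + R\right)$ ($y{\left(R \right)} = \left(21 + R\right) 2 R = 2 R \left(21 + R\right)$)
$y{\left(v \right)} a{\left(u{\left(-3 \right)},5 \right)} = 2 \left(-25\right) \left(21 - 25\right) \left(-4 - 3\right) = 2 \left(-25\right) \left(-4\right) \left(-7\right) = 200 \left(-7\right) = -1400$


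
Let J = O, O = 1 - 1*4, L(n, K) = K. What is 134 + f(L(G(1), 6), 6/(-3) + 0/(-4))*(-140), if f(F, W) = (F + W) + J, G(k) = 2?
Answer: -6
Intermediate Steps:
O = -3 (O = 1 - 4 = -3)
J = -3
f(F, W) = -3 + F + W (f(F, W) = (F + W) - 3 = -3 + F + W)
134 + f(L(G(1), 6), 6/(-3) + 0/(-4))*(-140) = 134 + (-3 + 6 + (6/(-3) + 0/(-4)))*(-140) = 134 + (-3 + 6 + (6*(-1/3) + 0*(-1/4)))*(-140) = 134 + (-3 + 6 + (-2 + 0))*(-140) = 134 + (-3 + 6 - 2)*(-140) = 134 + 1*(-140) = 134 - 140 = -6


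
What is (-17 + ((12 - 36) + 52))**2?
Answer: 121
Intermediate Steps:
(-17 + ((12 - 36) + 52))**2 = (-17 + (-24 + 52))**2 = (-17 + 28)**2 = 11**2 = 121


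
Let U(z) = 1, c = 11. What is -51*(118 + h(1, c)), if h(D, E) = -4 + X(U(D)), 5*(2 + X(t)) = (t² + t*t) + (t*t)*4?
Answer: -28866/5 ≈ -5773.2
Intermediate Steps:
X(t) = -2 + 6*t²/5 (X(t) = -2 + ((t² + t*t) + (t*t)*4)/5 = -2 + ((t² + t²) + t²*4)/5 = -2 + (2*t² + 4*t²)/5 = -2 + (6*t²)/5 = -2 + 6*t²/5)
h(D, E) = -24/5 (h(D, E) = -4 + (-2 + (6/5)*1²) = -4 + (-2 + (6/5)*1) = -4 + (-2 + 6/5) = -4 - ⅘ = -24/5)
-51*(118 + h(1, c)) = -51*(118 - 24/5) = -51*566/5 = -28866/5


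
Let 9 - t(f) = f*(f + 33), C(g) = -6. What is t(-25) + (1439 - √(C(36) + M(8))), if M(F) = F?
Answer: 1648 - √2 ≈ 1646.6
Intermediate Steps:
t(f) = 9 - f*(33 + f) (t(f) = 9 - f*(f + 33) = 9 - f*(33 + f))
t(-25) + (1439 - √(C(36) + M(8))) = (9 - 1*(-25)² - 33*(-25)) + (1439 - √(-6 + 8)) = (9 - 1*625 + 825) + (1439 - √2) = (9 - 625 + 825) + (1439 - √2) = 209 + (1439 - √2) = 1648 - √2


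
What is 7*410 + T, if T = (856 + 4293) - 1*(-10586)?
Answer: 18605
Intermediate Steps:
T = 15735 (T = 5149 + 10586 = 15735)
7*410 + T = 7*410 + 15735 = 2870 + 15735 = 18605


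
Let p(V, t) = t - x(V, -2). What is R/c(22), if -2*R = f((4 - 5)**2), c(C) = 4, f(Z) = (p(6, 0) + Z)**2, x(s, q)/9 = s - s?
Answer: -1/8 ≈ -0.12500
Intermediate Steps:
x(s, q) = 0 (x(s, q) = 9*(s - s) = 9*0 = 0)
p(V, t) = t (p(V, t) = t - 1*0 = t + 0 = t)
f(Z) = Z**2 (f(Z) = (0 + Z)**2 = Z**2)
R = -1/2 (R = -(4 - 5)**4/2 = -((-1)**2)**2/2 = -1/2*1**2 = -1/2*1 = -1/2 ≈ -0.50000)
R/c(22) = -1/2/4 = -1/2*1/4 = -1/8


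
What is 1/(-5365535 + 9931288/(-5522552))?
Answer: -690319/3703931997076 ≈ -1.8637e-7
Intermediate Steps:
1/(-5365535 + 9931288/(-5522552)) = 1/(-5365535 + 9931288*(-1/5522552)) = 1/(-5365535 - 1241411/690319) = 1/(-3703931997076/690319) = -690319/3703931997076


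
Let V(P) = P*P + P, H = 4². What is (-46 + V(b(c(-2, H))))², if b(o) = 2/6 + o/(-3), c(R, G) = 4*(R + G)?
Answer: 5982916/81 ≈ 73863.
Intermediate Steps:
H = 16
c(R, G) = 4*G + 4*R (c(R, G) = 4*(G + R) = 4*G + 4*R)
b(o) = ⅓ - o/3 (b(o) = 2*(⅙) + o*(-⅓) = ⅓ - o/3)
V(P) = P + P² (V(P) = P² + P = P + P²)
(-46 + V(b(c(-2, H))))² = (-46 + (⅓ - (4*16 + 4*(-2))/3)*(1 + (⅓ - (4*16 + 4*(-2))/3)))² = (-46 + (⅓ - (64 - 8)/3)*(1 + (⅓ - (64 - 8)/3)))² = (-46 + (⅓ - ⅓*56)*(1 + (⅓ - ⅓*56)))² = (-46 + (⅓ - 56/3)*(1 + (⅓ - 56/3)))² = (-46 - 55*(1 - 55/3)/3)² = (-46 - 55/3*(-52/3))² = (-46 + 2860/9)² = (2446/9)² = 5982916/81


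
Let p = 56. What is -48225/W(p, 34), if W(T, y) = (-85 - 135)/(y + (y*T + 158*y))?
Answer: 35252475/22 ≈ 1.6024e+6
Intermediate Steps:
W(T, y) = -220/(159*y + T*y) (W(T, y) = -220/(y + (T*y + 158*y)) = -220/(y + (158*y + T*y)) = -220/(159*y + T*y))
-48225/W(p, 34) = -48225/((-220/(34*(159 + 56)))) = -48225/((-220*1/34/215)) = -48225/((-220*1/34*1/215)) = -48225/(-22/731) = -48225*(-731/22) = 35252475/22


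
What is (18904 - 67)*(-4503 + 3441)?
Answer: -20004894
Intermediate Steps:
(18904 - 67)*(-4503 + 3441) = 18837*(-1062) = -20004894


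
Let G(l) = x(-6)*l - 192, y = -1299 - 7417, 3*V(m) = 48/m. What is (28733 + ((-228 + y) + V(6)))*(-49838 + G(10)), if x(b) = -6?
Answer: -2974093750/3 ≈ -9.9136e+8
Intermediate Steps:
V(m) = 16/m (V(m) = (48/m)/3 = 16/m)
y = -8716
G(l) = -192 - 6*l (G(l) = -6*l - 192 = -192 - 6*l)
(28733 + ((-228 + y) + V(6)))*(-49838 + G(10)) = (28733 + ((-228 - 8716) + 16/6))*(-49838 + (-192 - 6*10)) = (28733 + (-8944 + 16*(⅙)))*(-49838 + (-192 - 60)) = (28733 + (-8944 + 8/3))*(-49838 - 252) = (28733 - 26824/3)*(-50090) = (59375/3)*(-50090) = -2974093750/3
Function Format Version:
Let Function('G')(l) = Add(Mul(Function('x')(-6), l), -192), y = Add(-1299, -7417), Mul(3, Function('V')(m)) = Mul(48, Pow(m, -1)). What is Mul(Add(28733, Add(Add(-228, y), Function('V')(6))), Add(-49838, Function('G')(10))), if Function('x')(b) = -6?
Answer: Rational(-2974093750, 3) ≈ -9.9136e+8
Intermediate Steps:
Function('V')(m) = Mul(16, Pow(m, -1)) (Function('V')(m) = Mul(Rational(1, 3), Mul(48, Pow(m, -1))) = Mul(16, Pow(m, -1)))
y = -8716
Function('G')(l) = Add(-192, Mul(-6, l)) (Function('G')(l) = Add(Mul(-6, l), -192) = Add(-192, Mul(-6, l)))
Mul(Add(28733, Add(Add(-228, y), Function('V')(6))), Add(-49838, Function('G')(10))) = Mul(Add(28733, Add(Add(-228, -8716), Mul(16, Pow(6, -1)))), Add(-49838, Add(-192, Mul(-6, 10)))) = Mul(Add(28733, Add(-8944, Mul(16, Rational(1, 6)))), Add(-49838, Add(-192, -60))) = Mul(Add(28733, Add(-8944, Rational(8, 3))), Add(-49838, -252)) = Mul(Add(28733, Rational(-26824, 3)), -50090) = Mul(Rational(59375, 3), -50090) = Rational(-2974093750, 3)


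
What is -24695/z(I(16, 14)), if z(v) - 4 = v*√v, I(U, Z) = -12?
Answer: -24695/436 - 74085*I*√3/218 ≈ -56.64 - 588.62*I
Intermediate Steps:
z(v) = 4 + v^(3/2) (z(v) = 4 + v*√v = 4 + v^(3/2))
-24695/z(I(16, 14)) = -24695/(4 + (-12)^(3/2)) = -24695/(4 - 24*I*√3)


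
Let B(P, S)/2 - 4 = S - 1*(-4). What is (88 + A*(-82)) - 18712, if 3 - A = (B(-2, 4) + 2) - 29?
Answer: -19116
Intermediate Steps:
B(P, S) = 16 + 2*S (B(P, S) = 8 + 2*(S - 1*(-4)) = 8 + 2*(S + 4) = 8 + 2*(4 + S) = 8 + (8 + 2*S) = 16 + 2*S)
A = 6 (A = 3 - (((16 + 2*4) + 2) - 29) = 3 - (((16 + 8) + 2) - 29) = 3 - ((24 + 2) - 29) = 3 - (26 - 29) = 3 - 1*(-3) = 3 + 3 = 6)
(88 + A*(-82)) - 18712 = (88 + 6*(-82)) - 18712 = (88 - 492) - 18712 = -404 - 18712 = -19116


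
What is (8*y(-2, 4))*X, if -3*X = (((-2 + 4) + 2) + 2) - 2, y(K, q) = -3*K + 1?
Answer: -224/3 ≈ -74.667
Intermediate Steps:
y(K, q) = 1 - 3*K
X = -4/3 (X = -((((-2 + 4) + 2) + 2) - 2)/3 = -(((2 + 2) + 2) - 2)/3 = -((4 + 2) - 2)/3 = -(6 - 2)/3 = -⅓*4 = -4/3 ≈ -1.3333)
(8*y(-2, 4))*X = (8*(1 - 3*(-2)))*(-4/3) = (8*(1 + 6))*(-4/3) = (8*7)*(-4/3) = 56*(-4/3) = -224/3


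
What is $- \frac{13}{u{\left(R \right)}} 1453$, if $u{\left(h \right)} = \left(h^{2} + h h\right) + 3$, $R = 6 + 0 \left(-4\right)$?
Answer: $- \frac{18889}{75} \approx -251.85$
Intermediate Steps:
$R = 6$ ($R = 6 + 0 = 6$)
$u{\left(h \right)} = 3 + 2 h^{2}$ ($u{\left(h \right)} = \left(h^{2} + h^{2}\right) + 3 = 2 h^{2} + 3 = 3 + 2 h^{2}$)
$- \frac{13}{u{\left(R \right)}} 1453 = - \frac{13}{3 + 2 \cdot 6^{2}} \cdot 1453 = - \frac{13}{3 + 2 \cdot 36} \cdot 1453 = - \frac{13}{3 + 72} \cdot 1453 = - \frac{13}{75} \cdot 1453 = \left(-13\right) \frac{1}{75} \cdot 1453 = \left(- \frac{13}{75}\right) 1453 = - \frac{18889}{75}$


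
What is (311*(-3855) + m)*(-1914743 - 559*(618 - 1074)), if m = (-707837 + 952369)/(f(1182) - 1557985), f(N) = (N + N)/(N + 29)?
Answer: 3754548026213644321373/1886717471 ≈ 1.9900e+12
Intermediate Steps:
f(N) = 2*N/(29 + N) (f(N) = (2*N)/(29 + N) = 2*N/(29 + N))
m = -296128252/1886717471 (m = (-707837 + 952369)/(2*1182/(29 + 1182) - 1557985) = 244532/(2*1182/1211 - 1557985) = 244532/(2*1182*(1/1211) - 1557985) = 244532/(2364/1211 - 1557985) = 244532/(-1886717471/1211) = 244532*(-1211/1886717471) = -296128252/1886717471 ≈ -0.15695)
(311*(-3855) + m)*(-1914743 - 559*(618 - 1074)) = (311*(-3855) - 296128252/1886717471)*(-1914743 - 559*(618 - 1074)) = (-1198905 - 296128252/1886717471)*(-1914743 - 559*(-456)) = -2261995305697507*(-1914743 + 254904)/1886717471 = -2261995305697507/1886717471*(-1659839) = 3754548026213644321373/1886717471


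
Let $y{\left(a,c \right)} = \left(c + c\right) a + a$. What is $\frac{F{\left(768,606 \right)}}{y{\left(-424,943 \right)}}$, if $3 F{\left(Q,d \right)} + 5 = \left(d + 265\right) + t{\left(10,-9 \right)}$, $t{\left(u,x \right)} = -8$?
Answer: $- \frac{143}{400044} \approx -0.00035746$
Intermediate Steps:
$y{\left(a,c \right)} = a + 2 a c$ ($y{\left(a,c \right)} = 2 c a + a = 2 a c + a = a + 2 a c$)
$F{\left(Q,d \right)} = 84 + \frac{d}{3}$ ($F{\left(Q,d \right)} = - \frac{5}{3} + \frac{\left(d + 265\right) - 8}{3} = - \frac{5}{3} + \frac{\left(265 + d\right) - 8}{3} = - \frac{5}{3} + \frac{257 + d}{3} = - \frac{5}{3} + \left(\frac{257}{3} + \frac{d}{3}\right) = 84 + \frac{d}{3}$)
$\frac{F{\left(768,606 \right)}}{y{\left(-424,943 \right)}} = \frac{84 + \frac{1}{3} \cdot 606}{\left(-424\right) \left(1 + 2 \cdot 943\right)} = \frac{84 + 202}{\left(-424\right) \left(1 + 1886\right)} = \frac{286}{\left(-424\right) 1887} = \frac{286}{-800088} = 286 \left(- \frac{1}{800088}\right) = - \frac{143}{400044}$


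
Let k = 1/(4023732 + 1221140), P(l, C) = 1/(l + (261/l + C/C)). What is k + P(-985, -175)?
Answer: -5165229419/5084908648872 ≈ -0.0010158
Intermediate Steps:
P(l, C) = 1/(1 + l + 261/l) (P(l, C) = 1/(l + (261/l + 1)) = 1/(l + (1 + 261/l)) = 1/(1 + l + 261/l))
k = 1/5244872 ≈ 1.9066e-7
k + P(-985, -175) = 1/5244872 - 985/(261 - 985 + (-985)²) = 1/5244872 - 985/(261 - 985 + 970225) = 1/5244872 - 985/969501 = -5165229419/5084908648872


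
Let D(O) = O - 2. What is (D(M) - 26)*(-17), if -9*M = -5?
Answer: 4199/9 ≈ 466.56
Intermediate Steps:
M = 5/9 (M = -⅑*(-5) = 5/9 ≈ 0.55556)
D(O) = -2 + O
(D(M) - 26)*(-17) = ((-2 + 5/9) - 26)*(-17) = (-13/9 - 26)*(-17) = -247/9*(-17) = 4199/9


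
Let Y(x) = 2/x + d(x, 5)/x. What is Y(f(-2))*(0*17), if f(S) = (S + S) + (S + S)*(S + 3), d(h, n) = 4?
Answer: 0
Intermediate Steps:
f(S) = 2*S + 2*S*(3 + S) (f(S) = 2*S + (2*S)*(3 + S) = 2*S + 2*S*(3 + S))
Y(x) = 6/x (Y(x) = 2/x + 4/x = 6/x)
Y(f(-2))*(0*17) = (6/((2*(-2)*(4 - 2))))*(0*17) = (6/((2*(-2)*2)))*0 = (6/(-8))*0 = (6*(-⅛))*0 = -¾*0 = 0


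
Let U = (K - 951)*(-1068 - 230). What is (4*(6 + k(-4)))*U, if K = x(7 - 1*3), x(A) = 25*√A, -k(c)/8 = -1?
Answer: 65491888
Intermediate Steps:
k(c) = 8 (k(c) = -8*(-1) = 8)
K = 50 (K = 25*√(7 - 1*3) = 25*√(7 - 3) = 25*√4 = 25*2 = 50)
U = 1169498 (U = (50 - 951)*(-1068 - 230) = -901*(-1298) = 1169498)
(4*(6 + k(-4)))*U = (4*(6 + 8))*1169498 = (4*14)*1169498 = 56*1169498 = 65491888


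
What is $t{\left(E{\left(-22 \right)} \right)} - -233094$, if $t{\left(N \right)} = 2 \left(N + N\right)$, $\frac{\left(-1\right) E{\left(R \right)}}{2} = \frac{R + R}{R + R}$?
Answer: $233086$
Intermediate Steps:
$E{\left(R \right)} = -2$ ($E{\left(R \right)} = - 2 \frac{R + R}{R + R} = - 2 \frac{2 R}{2 R} = - 2 \cdot 2 R \frac{1}{2 R} = \left(-2\right) 1 = -2$)
$t{\left(N \right)} = 4 N$ ($t{\left(N \right)} = 2 \cdot 2 N = 4 N$)
$t{\left(E{\left(-22 \right)} \right)} - -233094 = 4 \left(-2\right) - -233094 = -8 + 233094 = 233086$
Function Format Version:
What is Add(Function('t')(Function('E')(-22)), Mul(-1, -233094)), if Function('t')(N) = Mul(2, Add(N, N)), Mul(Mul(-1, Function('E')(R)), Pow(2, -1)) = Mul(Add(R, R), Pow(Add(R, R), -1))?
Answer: 233086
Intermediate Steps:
Function('E')(R) = -2 (Function('E')(R) = Mul(-2, Mul(Add(R, R), Pow(Add(R, R), -1))) = Mul(-2, Mul(Mul(2, R), Pow(Mul(2, R), -1))) = Mul(-2, Mul(Mul(2, R), Mul(Rational(1, 2), Pow(R, -1)))) = Mul(-2, 1) = -2)
Function('t')(N) = Mul(4, N) (Function('t')(N) = Mul(2, Mul(2, N)) = Mul(4, N))
Add(Function('t')(Function('E')(-22)), Mul(-1, -233094)) = Add(Mul(4, -2), Mul(-1, -233094)) = Add(-8, 233094) = 233086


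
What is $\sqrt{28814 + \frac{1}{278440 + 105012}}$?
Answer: $\frac{3 \sqrt{117685529501303}}{191726} \approx 169.75$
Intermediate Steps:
$\sqrt{28814 + \frac{1}{278440 + 105012}} = \sqrt{28814 + \frac{1}{383452}} = \sqrt{\frac{11048785929}{383452}} = \frac{3 \sqrt{117685529501303}}{191726}$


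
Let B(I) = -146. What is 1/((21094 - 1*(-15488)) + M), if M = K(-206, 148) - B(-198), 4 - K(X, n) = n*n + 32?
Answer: 1/14796 ≈ 6.7586e-5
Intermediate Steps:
K(X, n) = -28 - n² (K(X, n) = 4 - (n*n + 32) = 4 - (n² + 32) = 4 - (32 + n²) = 4 + (-32 - n²) = -28 - n²)
M = -21786 (M = (-28 - 1*148²) - 1*(-146) = (-28 - 1*21904) + 146 = (-28 - 21904) + 146 = -21932 + 146 = -21786)
1/((21094 - 1*(-15488)) + M) = 1/((21094 - 1*(-15488)) - 21786) = 1/((21094 + 15488) - 21786) = 1/(36582 - 21786) = 1/14796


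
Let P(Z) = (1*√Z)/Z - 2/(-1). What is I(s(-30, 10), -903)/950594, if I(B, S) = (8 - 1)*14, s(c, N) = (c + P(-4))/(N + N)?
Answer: 49/475297 ≈ 0.00010309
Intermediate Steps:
P(Z) = 2 + Z^(-½) (P(Z) = √Z/Z - 2*(-1) = Z^(-½) + 2 = 2 + Z^(-½))
s(c, N) = (2 + c - I/2)/(2*N) (s(c, N) = (c + (2 + (-4)^(-½)))/(N + N) = (c + (2 - I/2))/((2*N)) = (2 + c - I/2)*(1/(2*N)) = (2 + c - I/2)/(2*N))
I(B, S) = 98 (I(B, S) = 7*14 = 98)
I(s(-30, 10), -903)/950594 = 98/950594 = 98*(1/950594) = 49/475297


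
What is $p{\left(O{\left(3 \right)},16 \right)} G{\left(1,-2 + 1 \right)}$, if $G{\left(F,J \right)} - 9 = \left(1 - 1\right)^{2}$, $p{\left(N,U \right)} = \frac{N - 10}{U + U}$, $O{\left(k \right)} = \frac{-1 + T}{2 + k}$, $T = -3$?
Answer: $- \frac{243}{80} \approx -3.0375$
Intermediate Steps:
$O{\left(k \right)} = - \frac{4}{2 + k}$ ($O{\left(k \right)} = \frac{-1 - 3}{2 + k} = - \frac{4}{2 + k}$)
$p{\left(N,U \right)} = \frac{-10 + N}{2 U}$
$G{\left(F,J \right)} = 9$ ($G{\left(F,J \right)} = 9 + \left(1 - 1\right)^{2} = 9 + 0^{2} = 9 + 0 = 9$)
$p{\left(O{\left(3 \right)},16 \right)} G{\left(1,-2 + 1 \right)} = \frac{-10 - \frac{4}{2 + 3}}{2 \cdot 16} \cdot 9 = \frac{1}{2} \cdot \frac{1}{16} \left(-10 - \frac{4}{5}\right) 9 = \frac{1}{2} \cdot \frac{1}{16} \left(- \frac{54}{5}\right) 9 = \left(- \frac{27}{80}\right) 9 = - \frac{243}{80}$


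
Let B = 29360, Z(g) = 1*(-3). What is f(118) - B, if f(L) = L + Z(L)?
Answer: -29245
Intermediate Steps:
Z(g) = -3
f(L) = -3 + L (f(L) = L - 3 = -3 + L)
f(118) - B = (-3 + 118) - 1*29360 = 115 - 29360 = -29245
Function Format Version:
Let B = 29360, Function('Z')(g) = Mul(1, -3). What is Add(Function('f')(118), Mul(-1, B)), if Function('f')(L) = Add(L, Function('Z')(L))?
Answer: -29245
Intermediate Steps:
Function('Z')(g) = -3
Function('f')(L) = Add(-3, L) (Function('f')(L) = Add(L, -3) = Add(-3, L))
Add(Function('f')(118), Mul(-1, B)) = Add(Add(-3, 118), Mul(-1, 29360)) = Add(115, -29360) = -29245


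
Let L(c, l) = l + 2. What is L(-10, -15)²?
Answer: 169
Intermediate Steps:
L(c, l) = 2 + l
L(-10, -15)² = (2 - 15)² = (-13)² = 169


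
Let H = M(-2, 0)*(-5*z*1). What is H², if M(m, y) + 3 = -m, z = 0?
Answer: 0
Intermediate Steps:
M(m, y) = -3 - m
H = 0 (H = (-3 - 1*(-2))*(-5*0*1) = (-3 + 2)*(0*1) = -1*0 = 0)
H² = 0² = 0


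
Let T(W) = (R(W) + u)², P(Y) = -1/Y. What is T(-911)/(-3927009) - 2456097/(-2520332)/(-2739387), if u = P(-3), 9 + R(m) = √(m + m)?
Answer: 178096012540799/400680546489385956 + 52*I*√1822/11781027 ≈ 0.00044448 + 0.00018841*I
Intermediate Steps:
R(m) = -9 + √2*√m (R(m) = -9 + √(m + m) = -9 + √(2*m) = -9 + √2*√m)
u = ⅓ (u = -1/(-3) = -1*(-⅓) = ⅓ ≈ 0.33333)
T(W) = (-26/3 + √2*√W)² (T(W) = ((-9 + √2*√W) + ⅓)² = (-26/3 + √2*√W)²)
T(-911)/(-3927009) - 2456097/(-2520332)/(-2739387) = ((-26 + 3*√2*√(-911))²/9)/(-3927009) - 2456097/(-2520332)/(-2739387) = ((-26 + 3*√2*(I*√911))²/9)*(-1/3927009) - 2456097*(-1/2520332)*(-1/2739387) = ((-26 + 3*I*√1822)²/9)*(-1/3927009) + (84693/86908)*(-1/2739387) = -(-26 + 3*I*√1822)²/35343081 - 4033/11336887876 = -4033/11336887876 - (-26 + 3*I*√1822)²/35343081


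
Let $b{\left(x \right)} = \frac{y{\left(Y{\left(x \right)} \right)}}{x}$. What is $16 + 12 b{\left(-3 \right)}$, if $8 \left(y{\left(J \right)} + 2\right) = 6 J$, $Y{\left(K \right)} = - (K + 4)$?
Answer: $27$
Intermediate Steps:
$Y{\left(K \right)} = -4 - K$ ($Y{\left(K \right)} = - (4 + K) = -4 - K$)
$y{\left(J \right)} = -2 + \frac{3 J}{4}$ ($y{\left(J \right)} = -2 + \frac{6 J}{8} = -2 + \frac{3 J}{4}$)
$b{\left(x \right)} = \frac{-5 - \frac{3 x}{4}}{x}$ ($b{\left(x \right)} = \frac{-2 + \frac{3 \left(-4 - x\right)}{4}}{x} = \frac{-2 - \left(3 + \frac{3 x}{4}\right)}{x} = \frac{-5 - \frac{3 x}{4}}{x}$)
$16 + 12 b{\left(-3 \right)} = 16 + 12 \left(- \frac{3}{4} - \frac{5}{-3}\right) = 16 + 12 \left(- \frac{3}{4} - - \frac{5}{3}\right) = 16 + 12 \left(- \frac{3}{4} + \frac{5}{3}\right) = 16 + 12 \cdot \frac{11}{12} = 16 + 11 = 27$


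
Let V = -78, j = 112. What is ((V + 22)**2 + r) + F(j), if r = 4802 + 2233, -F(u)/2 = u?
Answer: 9947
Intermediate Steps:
F(u) = -2*u
r = 7035
((V + 22)**2 + r) + F(j) = ((-78 + 22)**2 + 7035) - 2*112 = ((-56)**2 + 7035) - 224 = (3136 + 7035) - 224 = 10171 - 224 = 9947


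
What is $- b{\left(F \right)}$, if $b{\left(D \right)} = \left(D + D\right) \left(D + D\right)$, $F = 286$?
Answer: $-327184$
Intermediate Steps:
$b{\left(D \right)} = 4 D^{2}$ ($b{\left(D \right)} = 2 D 2 D = 4 D^{2}$)
$- b{\left(F \right)} = - 4 \cdot 286^{2} = - 4 \cdot 81796 = \left(-1\right) 327184 = -327184$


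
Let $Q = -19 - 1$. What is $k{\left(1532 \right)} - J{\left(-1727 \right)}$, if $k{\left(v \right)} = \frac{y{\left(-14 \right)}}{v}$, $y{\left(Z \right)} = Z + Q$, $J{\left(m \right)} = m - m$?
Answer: $- \frac{17}{766} \approx -0.022193$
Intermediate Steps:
$Q = -20$
$J{\left(m \right)} = 0$
$y{\left(Z \right)} = -20 + Z$ ($y{\left(Z \right)} = Z - 20 = -20 + Z$)
$k{\left(v \right)} = - \frac{34}{v}$ ($k{\left(v \right)} = \frac{-20 - 14}{v} = - \frac{34}{v}$)
$k{\left(1532 \right)} - J{\left(-1727 \right)} = - \frac{34}{1532} - 0 = \left(-34\right) \frac{1}{1532} + 0 = - \frac{17}{766} + 0 = - \frac{17}{766}$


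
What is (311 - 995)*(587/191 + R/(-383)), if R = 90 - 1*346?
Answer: -187222428/73153 ≈ -2559.3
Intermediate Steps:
R = -256 (R = 90 - 346 = -256)
(311 - 995)*(587/191 + R/(-383)) = (311 - 995)*(587/191 - 256/(-383)) = -684*(587*(1/191) - 256*(-1/383)) = -684*(587/191 + 256/383) = -684*273717/73153 = -187222428/73153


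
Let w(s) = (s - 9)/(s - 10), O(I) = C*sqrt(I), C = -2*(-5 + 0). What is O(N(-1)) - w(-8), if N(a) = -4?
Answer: -17/18 + 20*I ≈ -0.94444 + 20.0*I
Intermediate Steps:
C = 10 (C = -2*(-5) = 10)
O(I) = 10*sqrt(I)
w(s) = (-9 + s)/(-10 + s)
O(N(-1)) - w(-8) = 10*sqrt(-4) - (-9 - 8)/(-10 - 8) = 10*(2*I) - (-17)/(-18) = 20*I - (-1)*(-17)/18 = 20*I - 1*17/18 = 20*I - 17/18 = -17/18 + 20*I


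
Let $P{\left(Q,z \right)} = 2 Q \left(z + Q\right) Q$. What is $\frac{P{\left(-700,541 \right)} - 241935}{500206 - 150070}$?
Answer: $- \frac{17340215}{38904} \approx -445.72$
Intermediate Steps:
$P{\left(Q,z \right)} = 2 Q^{2} \left(Q + z\right)$ ($P{\left(Q,z \right)} = 2 Q \left(Q + z\right) Q = 2 Q Q \left(Q + z\right) = 2 Q^{2} \left(Q + z\right)$)
$\frac{P{\left(-700,541 \right)} - 241935}{500206 - 150070} = \frac{2 \left(-700\right)^{2} \left(-700 + 541\right) - 241935}{500206 - 150070} = \frac{2 \cdot 490000 \left(-159\right) - 241935}{350136} = \left(-155820000 - 241935\right) \frac{1}{350136} = \left(-156061935\right) \frac{1}{350136} = - \frac{17340215}{38904}$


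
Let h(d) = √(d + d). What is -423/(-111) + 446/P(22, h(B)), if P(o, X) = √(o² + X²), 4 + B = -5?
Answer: 141/37 + 223*√466/233 ≈ 24.471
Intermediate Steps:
B = -9 (B = -4 - 5 = -9)
h(d) = √2*√d (h(d) = √(2*d) = √2*√d)
P(o, X) = √(X² + o²)
-423/(-111) + 446/P(22, h(B)) = -423/(-111) + 446/(√((√2*√(-9))² + 22²)) = -423*(-1/111) + 446/(√((√2*(3*I))² + 484)) = 141/37 + 446/(√((3*I*√2)² + 484)) = 141/37 + 446/(√(-18 + 484)) = 141/37 + 446/(√466) = 141/37 + 446*(√466/466) = 141/37 + 223*√466/233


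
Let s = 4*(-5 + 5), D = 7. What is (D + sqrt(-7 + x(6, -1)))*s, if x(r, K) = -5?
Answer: 0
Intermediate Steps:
s = 0 (s = 4*0 = 0)
(D + sqrt(-7 + x(6, -1)))*s = (7 + sqrt(-7 - 5))*0 = (7 + sqrt(-12))*0 = (7 + 2*I*sqrt(3))*0 = 0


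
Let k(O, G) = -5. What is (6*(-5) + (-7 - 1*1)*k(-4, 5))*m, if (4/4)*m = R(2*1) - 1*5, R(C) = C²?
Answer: -10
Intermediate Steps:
m = -1 (m = (2*1)² - 1*5 = 2² - 5 = 4 - 5 = -1)
(6*(-5) + (-7 - 1*1)*k(-4, 5))*m = (6*(-5) + (-7 - 1*1)*(-5))*(-1) = (-30 + (-7 - 1)*(-5))*(-1) = (-30 - 8*(-5))*(-1) = (-30 + 40)*(-1) = 10*(-1) = -10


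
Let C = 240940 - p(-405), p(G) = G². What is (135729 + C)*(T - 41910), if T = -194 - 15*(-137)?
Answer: -8516179556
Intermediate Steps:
T = 1861 (T = -194 + 2055 = 1861)
C = 76915 (C = 240940 - 1*(-405)² = 240940 - 1*164025 = 240940 - 164025 = 76915)
(135729 + C)*(T - 41910) = (135729 + 76915)*(1861 - 41910) = 212644*(-40049) = -8516179556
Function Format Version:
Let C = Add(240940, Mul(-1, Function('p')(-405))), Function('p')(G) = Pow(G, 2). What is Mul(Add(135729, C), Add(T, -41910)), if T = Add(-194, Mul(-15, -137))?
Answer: -8516179556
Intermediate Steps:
T = 1861 (T = Add(-194, 2055) = 1861)
C = 76915 (C = Add(240940, Mul(-1, Pow(-405, 2))) = Add(240940, Mul(-1, 164025)) = Add(240940, -164025) = 76915)
Mul(Add(135729, C), Add(T, -41910)) = Mul(Add(135729, 76915), Add(1861, -41910)) = Mul(212644, -40049) = -8516179556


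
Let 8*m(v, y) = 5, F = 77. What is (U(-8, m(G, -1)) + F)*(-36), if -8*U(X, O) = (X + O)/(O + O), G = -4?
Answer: -55971/20 ≈ -2798.6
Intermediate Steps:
m(v, y) = 5/8 (m(v, y) = (⅛)*5 = 5/8)
U(X, O) = -(O + X)/(16*O) (U(X, O) = -(X + O)/(8*(O + O)) = -(O + X)/(8*(2*O)) = -(O + X)*1/(2*O)/8 = -(O + X)/(16*O))
(U(-8, m(G, -1)) + F)*(-36) = ((-1*5/8 - 1*(-8))/(16*(5/8)) + 77)*(-36) = ((1/16)*(8/5)*(-5/8 + 8) + 77)*(-36) = ((1/16)*(8/5)*(59/8) + 77)*(-36) = (59/80 + 77)*(-36) = (6219/80)*(-36) = -55971/20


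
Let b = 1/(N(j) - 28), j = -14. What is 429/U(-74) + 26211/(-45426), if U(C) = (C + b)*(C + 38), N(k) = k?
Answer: -9792381/23538239 ≈ -0.41602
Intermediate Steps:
b = -1/42 (b = 1/(-14 - 28) = 1/(-42) = -1/42 ≈ -0.023810)
U(C) = (38 + C)*(-1/42 + C) (U(C) = (C - 1/42)*(C + 38) = (-1/42 + C)*(38 + C) = (38 + C)*(-1/42 + C))
429/U(-74) + 26211/(-45426) = 429/(-19/21 + (-74)² + (1595/42)*(-74)) + 26211/(-45426) = 429/(-19/21 + 5476 - 59015/21) + 26211*(-1/45426) = 429/(18654/7) - 8737/15142 = 429*(7/18654) - 8737/15142 = 1001/6218 - 8737/15142 = -9792381/23538239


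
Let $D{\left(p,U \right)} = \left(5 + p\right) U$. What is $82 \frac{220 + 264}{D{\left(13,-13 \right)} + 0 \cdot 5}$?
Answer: $- \frac{19844}{117} \approx -169.61$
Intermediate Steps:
$D{\left(p,U \right)} = U \left(5 + p\right)$
$82 \frac{220 + 264}{D{\left(13,-13 \right)} + 0 \cdot 5} = 82 \frac{220 + 264}{- 13 \left(5 + 13\right) + 0 \cdot 5} = 82 \frac{484}{\left(-13\right) 18 + 0} = 82 \frac{484}{-234 + 0} = 82 \frac{484}{-234} = 82 \cdot 484 \left(- \frac{1}{234}\right) = 82 \left(- \frac{242}{117}\right) = - \frac{19844}{117}$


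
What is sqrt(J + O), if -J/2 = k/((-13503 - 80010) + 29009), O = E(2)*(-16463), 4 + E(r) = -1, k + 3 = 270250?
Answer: 3*sqrt(2378668879389)/16126 ≈ 286.92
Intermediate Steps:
k = 270247 (k = -3 + 270250 = 270247)
E(r) = -5 (E(r) = -4 - 1 = -5)
O = 82315 (O = -5*(-16463) = 82315)
J = 270247/32252 (J = -540494/((-13503 - 80010) + 29009) = -540494/(-93513 + 29009) = -540494/(-64504) = -540494*(-1)/64504 = -2*(-270247/64504) = 270247/32252 ≈ 8.3792)
sqrt(J + O) = sqrt(270247/32252 + 82315) = sqrt(2655093627/32252) = 3*sqrt(2378668879389)/16126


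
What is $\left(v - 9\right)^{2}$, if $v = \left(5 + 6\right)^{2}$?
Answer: $12544$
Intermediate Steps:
$v = 121$ ($v = 11^{2} = 121$)
$\left(v - 9\right)^{2} = \left(121 - 9\right)^{2} = 112^{2} = 12544$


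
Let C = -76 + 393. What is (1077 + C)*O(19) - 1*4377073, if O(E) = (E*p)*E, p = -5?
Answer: -6893243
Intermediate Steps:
C = 317
O(E) = -5*E² (O(E) = (E*(-5))*E = (-5*E)*E = -5*E²)
(1077 + C)*O(19) - 1*4377073 = (1077 + 317)*(-5*19²) - 1*4377073 = 1394*(-5*361) - 4377073 = 1394*(-1805) - 4377073 = -2516170 - 4377073 = -6893243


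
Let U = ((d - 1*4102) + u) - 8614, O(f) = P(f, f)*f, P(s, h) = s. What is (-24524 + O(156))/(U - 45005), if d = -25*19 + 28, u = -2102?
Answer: 94/30135 ≈ 0.0031193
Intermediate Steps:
d = -447 (d = -475 + 28 = -447)
O(f) = f**2 (O(f) = f*f = f**2)
U = -15265 (U = ((-447 - 1*4102) - 2102) - 8614 = ((-447 - 4102) - 2102) - 8614 = (-4549 - 2102) - 8614 = -6651 - 8614 = -15265)
(-24524 + O(156))/(U - 45005) = (-24524 + 156**2)/(-15265 - 45005) = (-24524 + 24336)/(-60270) = -188*(-1/60270) = 94/30135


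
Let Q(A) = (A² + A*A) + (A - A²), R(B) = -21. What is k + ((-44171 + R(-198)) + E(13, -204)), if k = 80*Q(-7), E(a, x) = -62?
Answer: -40894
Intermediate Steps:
Q(A) = A + A² (Q(A) = (A² + A²) + (A - A²) = 2*A² + (A - A²) = A + A²)
k = 3360 (k = 80*(-7*(1 - 7)) = 80*(-7*(-6)) = 80*42 = 3360)
k + ((-44171 + R(-198)) + E(13, -204)) = 3360 + ((-44171 - 21) - 62) = 3360 + (-44192 - 62) = 3360 - 44254 = -40894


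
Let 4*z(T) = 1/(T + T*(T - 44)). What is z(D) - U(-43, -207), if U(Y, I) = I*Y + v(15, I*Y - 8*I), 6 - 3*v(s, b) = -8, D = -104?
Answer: -181533109/20384 ≈ -8905.7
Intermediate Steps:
v(s, b) = 14/3 (v(s, b) = 2 - 1/3*(-8) = 2 + 8/3 = 14/3)
U(Y, I) = 14/3 + I*Y (U(Y, I) = I*Y + 14/3 = 14/3 + I*Y)
z(T) = 1/(4*(T + T*(-44 + T))) (z(T) = 1/(4*(T + T*(T - 44))) = 1/(4*(T + T*(-44 + T))))
z(D) - U(-43, -207) = (1/4)/(-104*(-43 - 104)) - (14/3 - 207*(-43)) = (1/4)*(-1/104)/(-147) - (14/3 + 8901) = (1/4)*(-1/104)*(-1/147) - 1*26717/3 = 1/61152 - 26717/3 = -181533109/20384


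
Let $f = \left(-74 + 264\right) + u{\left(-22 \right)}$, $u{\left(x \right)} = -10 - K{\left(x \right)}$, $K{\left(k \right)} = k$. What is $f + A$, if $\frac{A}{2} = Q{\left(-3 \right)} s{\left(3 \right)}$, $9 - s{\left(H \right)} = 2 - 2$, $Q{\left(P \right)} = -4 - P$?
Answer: $184$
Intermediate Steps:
$s{\left(H \right)} = 9$ ($s{\left(H \right)} = 9 - \left(2 - 2\right) = 9 - 0 = 9 + 0 = 9$)
$A = -18$ ($A = 2 \left(-4 - -3\right) 9 = 2 \left(-4 + 3\right) 9 = 2 \left(\left(-1\right) 9\right) = 2 \left(-9\right) = -18$)
$u{\left(x \right)} = -10 - x$
$f = 202$ ($f = \left(-74 + 264\right) - -12 = 190 + \left(-10 + 22\right) = 190 + 12 = 202$)
$f + A = 202 - 18 = 184$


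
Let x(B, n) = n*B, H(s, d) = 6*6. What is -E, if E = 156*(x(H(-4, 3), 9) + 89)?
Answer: -64428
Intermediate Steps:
H(s, d) = 36
x(B, n) = B*n
E = 64428 (E = 156*(36*9 + 89) = 156*(324 + 89) = 156*413 = 64428)
-E = -1*64428 = -64428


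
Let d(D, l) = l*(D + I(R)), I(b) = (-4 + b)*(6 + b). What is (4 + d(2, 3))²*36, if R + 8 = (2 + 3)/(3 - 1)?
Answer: 2601/4 ≈ 650.25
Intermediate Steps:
R = -11/2 (R = -8 + (2 + 3)/(3 - 1) = -8 + 5/2 = -11/2 ≈ -5.5000)
d(D, l) = l*(-19/4 + D) (d(D, l) = l*(D + (-24 + (-11/2)² + 2*(-11/2))) = l*(D + (-24 + 121/4 - 11)) = l*(D - 19/4) = l*(-19/4 + D))
(4 + d(2, 3))²*36 = (4 + (¼)*3*(-19 + 4*2))²*36 = (4 + (¼)*3*(-19 + 8))²*36 = (4 + (¼)*3*(-11))²*36 = (4 - 33/4)²*36 = (-17/4)²*36 = (289/16)*36 = 2601/4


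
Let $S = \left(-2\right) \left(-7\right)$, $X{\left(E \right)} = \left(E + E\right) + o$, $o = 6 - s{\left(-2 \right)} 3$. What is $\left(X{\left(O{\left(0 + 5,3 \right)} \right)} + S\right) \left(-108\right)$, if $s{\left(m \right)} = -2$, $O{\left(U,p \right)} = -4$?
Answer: $-1944$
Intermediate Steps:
$o = 12$ ($o = 6 - \left(-2\right) 3 = 6 - -6 = 6 + 6 = 12$)
$X{\left(E \right)} = 12 + 2 E$ ($X{\left(E \right)} = \left(E + E\right) + 12 = 2 E + 12 = 12 + 2 E$)
$S = 14$
$\left(X{\left(O{\left(0 + 5,3 \right)} \right)} + S\right) \left(-108\right) = \left(\left(12 + 2 \left(-4\right)\right) + 14\right) \left(-108\right) = \left(\left(12 - 8\right) + 14\right) \left(-108\right) = \left(4 + 14\right) \left(-108\right) = 18 \left(-108\right) = -1944$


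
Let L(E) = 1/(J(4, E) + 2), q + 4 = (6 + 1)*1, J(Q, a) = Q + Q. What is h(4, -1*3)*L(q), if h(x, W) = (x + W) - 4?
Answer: -3/10 ≈ -0.30000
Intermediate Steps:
h(x, W) = -4 + W + x (h(x, W) = (W + x) - 4 = -4 + W + x)
J(Q, a) = 2*Q
q = 3 (q = -4 + (6 + 1)*1 = -4 + 7*1 = -4 + 7 = 3)
L(E) = ⅒ (L(E) = 1/(2*4 + 2) = 1/(8 + 2) = 1/10 = ⅒)
h(4, -1*3)*L(q) = (-4 - 1*3 + 4)*(⅒) = (-4 - 3 + 4)*(⅒) = -3*⅒ = -3/10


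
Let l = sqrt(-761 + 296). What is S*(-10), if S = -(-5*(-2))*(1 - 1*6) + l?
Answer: -500 - 10*I*sqrt(465) ≈ -500.0 - 215.64*I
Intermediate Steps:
l = I*sqrt(465) (l = sqrt(-465) = I*sqrt(465) ≈ 21.564*I)
S = 50 + I*sqrt(465) (S = -(-5*(-2))*(1 - 1*6) + I*sqrt(465) = -10*(1 - 6) + I*sqrt(465) = -10*(-5) + I*sqrt(465) = -1*(-50) + I*sqrt(465) = 50 + I*sqrt(465) ≈ 50.0 + 21.564*I)
S*(-10) = (50 + I*sqrt(465))*(-10) = -500 - 10*I*sqrt(465)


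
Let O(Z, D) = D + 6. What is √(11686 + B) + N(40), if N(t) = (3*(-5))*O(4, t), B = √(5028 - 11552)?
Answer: -690 + √(11686 + 2*I*√1631) ≈ -581.9 + 0.37359*I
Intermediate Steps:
B = 2*I*√1631 (B = √(-6524) = 2*I*√1631 ≈ 80.771*I)
O(Z, D) = 6 + D
N(t) = -90 - 15*t (N(t) = (3*(-5))*(6 + t) = -15*(6 + t) = -90 - 15*t)
√(11686 + B) + N(40) = √(11686 + 2*I*√1631) + (-90 - 15*40) = √(11686 + 2*I*√1631) + (-90 - 600) = √(11686 + 2*I*√1631) - 690 = -690 + √(11686 + 2*I*√1631)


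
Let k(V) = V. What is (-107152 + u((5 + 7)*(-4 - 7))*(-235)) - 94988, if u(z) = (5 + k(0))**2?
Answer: -208015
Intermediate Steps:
u(z) = 25 (u(z) = (5 + 0)**2 = 5**2 = 25)
(-107152 + u((5 + 7)*(-4 - 7))*(-235)) - 94988 = (-107152 + 25*(-235)) - 94988 = (-107152 - 5875) - 94988 = -113027 - 94988 = -208015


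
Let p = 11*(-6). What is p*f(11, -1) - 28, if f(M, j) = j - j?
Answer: -28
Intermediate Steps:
f(M, j) = 0
p = -66
p*f(11, -1) - 28 = -66*0 - 28 = 0 - 28 = -28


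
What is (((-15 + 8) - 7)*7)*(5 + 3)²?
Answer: -6272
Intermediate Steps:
(((-15 + 8) - 7)*7)*(5 + 3)² = ((-7 - 7)*7)*8² = -14*7*64 = -98*64 = -6272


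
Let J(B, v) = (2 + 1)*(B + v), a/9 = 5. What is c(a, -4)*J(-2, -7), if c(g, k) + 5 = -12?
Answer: 459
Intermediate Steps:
a = 45 (a = 9*5 = 45)
c(g, k) = -17 (c(g, k) = -5 - 12 = -17)
J(B, v) = 3*B + 3*v (J(B, v) = 3*(B + v) = 3*B + 3*v)
c(a, -4)*J(-2, -7) = -17*(3*(-2) + 3*(-7)) = -17*(-6 - 21) = -17*(-27) = 459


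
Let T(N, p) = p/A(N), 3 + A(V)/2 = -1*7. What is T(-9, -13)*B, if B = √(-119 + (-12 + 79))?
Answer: 13*I*√13/10 ≈ 4.6872*I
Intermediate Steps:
A(V) = -20 (A(V) = -6 + 2*(-1*7) = -6 + 2*(-7) = -6 - 14 = -20)
B = 2*I*√13 (B = √(-119 + 67) = √(-52) = 2*I*√13 ≈ 7.2111*I)
T(N, p) = -p/20 (T(N, p) = p/(-20) = p*(-1/20) = -p/20)
T(-9, -13)*B = (-1/20*(-13))*(2*I*√13) = 13*(2*I*√13)/20 = 13*I*√13/10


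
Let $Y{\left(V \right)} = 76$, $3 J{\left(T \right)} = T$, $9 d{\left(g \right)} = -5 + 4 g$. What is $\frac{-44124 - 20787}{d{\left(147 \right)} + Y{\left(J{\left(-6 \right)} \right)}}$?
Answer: $- \frac{83457}{181} \approx -461.09$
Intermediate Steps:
$d{\left(g \right)} = - \frac{5}{9} + \frac{4 g}{9}$ ($d{\left(g \right)} = \frac{-5 + 4 g}{9} = - \frac{5}{9} + \frac{4 g}{9}$)
$J{\left(T \right)} = \frac{T}{3}$
$\frac{-44124 - 20787}{d{\left(147 \right)} + Y{\left(J{\left(-6 \right)} \right)}} = \frac{-44124 - 20787}{\left(- \frac{5}{9} + \frac{4}{9} \cdot 147\right) + 76} = - \frac{64911}{\left(- \frac{5}{9} + \frac{196}{3}\right) + 76} = - \frac{64911}{\frac{583}{9} + 76} = - \frac{64911}{\frac{1267}{9}} = \left(-64911\right) \frac{9}{1267} = - \frac{83457}{181}$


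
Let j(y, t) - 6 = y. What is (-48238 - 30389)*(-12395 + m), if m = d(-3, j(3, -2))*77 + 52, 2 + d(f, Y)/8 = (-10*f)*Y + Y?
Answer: -12445789203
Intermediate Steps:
j(y, t) = 6 + y
d(f, Y) = -16 + 8*Y - 80*Y*f (d(f, Y) = -16 + 8*((-10*f)*Y + Y) = -16 + 8*(-10*Y*f + Y) = -16 + 8*(Y - 10*Y*f) = -16 + (8*Y - 80*Y*f) = -16 + 8*Y - 80*Y*f)
m = 170684 (m = (-16 + 8*(6 + 3) - 80*(6 + 3)*(-3))*77 + 52 = (-16 + 8*9 - 80*9*(-3))*77 + 52 = (-16 + 72 + 2160)*77 + 52 = 2216*77 + 52 = 170632 + 52 = 170684)
(-48238 - 30389)*(-12395 + m) = (-48238 - 30389)*(-12395 + 170684) = -78627*158289 = -12445789203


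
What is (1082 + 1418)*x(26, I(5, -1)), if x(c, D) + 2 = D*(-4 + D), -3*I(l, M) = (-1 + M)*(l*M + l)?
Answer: -5000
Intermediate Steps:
I(l, M) = -(-1 + M)*(l + M*l)/3 (I(l, M) = -(-1 + M)*(l*M + l)/3 = -(-1 + M)*(M*l + l)/3 = -(-1 + M)*(l + M*l)/3)
x(c, D) = -2 + D*(-4 + D)
(1082 + 1418)*x(26, I(5, -1)) = (1082 + 1418)*(-2 + ((⅓)*5*(1 - 1*(-1)²))² - 4*5*(1 - 1*(-1)²)/3) = 2500*(-2 + ((⅓)*5*(1 - 1*1))² - 4*5*(1 - 1*1)/3) = 2500*(-2 + ((⅓)*5*(1 - 1))² - 4*5*(1 - 1)/3) = 2500*(-2 + ((⅓)*5*0)² - 4*5*0/3) = 2500*(-2 + 0² - 4*0) = 2500*(-2 + 0 + 0) = 2500*(-2) = -5000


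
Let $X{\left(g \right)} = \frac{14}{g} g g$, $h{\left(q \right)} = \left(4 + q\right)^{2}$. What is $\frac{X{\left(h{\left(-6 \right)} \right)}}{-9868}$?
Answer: $- \frac{14}{2467} \approx -0.0056749$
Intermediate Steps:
$X{\left(g \right)} = 14 g$ ($X{\left(g \right)} = \frac{14}{g} g^{2} = 14 g$)
$\frac{X{\left(h{\left(-6 \right)} \right)}}{-9868} = \frac{14 \left(4 - 6\right)^{2}}{-9868} = 14 \left(-2\right)^{2} \left(- \frac{1}{9868}\right) = 14 \cdot 4 \left(- \frac{1}{9868}\right) = 56 \left(- \frac{1}{9868}\right) = - \frac{14}{2467}$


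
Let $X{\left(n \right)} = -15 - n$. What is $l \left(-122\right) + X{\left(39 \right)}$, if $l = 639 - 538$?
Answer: $-12376$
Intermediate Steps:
$l = 101$ ($l = 639 - 538 = 101$)
$l \left(-122\right) + X{\left(39 \right)} = 101 \left(-122\right) - 54 = -12322 - 54 = -12376$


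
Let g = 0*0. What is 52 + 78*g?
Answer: 52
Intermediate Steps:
g = 0
52 + 78*g = 52 + 78*0 = 52 + 0 = 52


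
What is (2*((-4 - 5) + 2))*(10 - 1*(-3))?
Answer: -182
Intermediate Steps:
(2*((-4 - 5) + 2))*(10 - 1*(-3)) = (2*(-9 + 2))*(10 + 3) = (2*(-7))*13 = -14*13 = -182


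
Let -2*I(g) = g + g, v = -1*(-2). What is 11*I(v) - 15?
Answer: -37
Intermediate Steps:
v = 2
I(g) = -g (I(g) = -(g + g)/2 = -g)
11*I(v) - 15 = 11*(-1*2) - 15 = 11*(-2) - 15 = -22 - 15 = -37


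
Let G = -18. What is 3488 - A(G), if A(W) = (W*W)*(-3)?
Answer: 4460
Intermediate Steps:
A(W) = -3*W² (A(W) = W²*(-3) = -3*W²)
3488 - A(G) = 3488 - (-3)*(-18)² = 3488 - (-3)*324 = 3488 - 1*(-972) = 3488 + 972 = 4460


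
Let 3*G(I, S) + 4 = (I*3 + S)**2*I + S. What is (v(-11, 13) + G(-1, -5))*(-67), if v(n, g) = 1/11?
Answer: 53600/33 ≈ 1624.2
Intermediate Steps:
v(n, g) = 1/11
G(I, S) = -4/3 + S/3 + I*(S + 3*I)**2/3 (G(I, S) = -4/3 + ((I*3 + S)**2*I + S)/3 = -4/3 + ((3*I + S)**2*I + S)/3 = -4/3 + ((S + 3*I)**2*I + S)/3 = -4/3 + (I*(S + 3*I)**2 + S)/3 = -4/3 + (S + I*(S + 3*I)**2)/3 = -4/3 + (S/3 + I*(S + 3*I)**2/3) = -4/3 + S/3 + I*(S + 3*I)**2/3)
(v(-11, 13) + G(-1, -5))*(-67) = (1/11 + (-4/3 + (1/3)*(-5) + (1/3)*(-1)*(-5 + 3*(-1))**2))*(-67) = (1/11 + (-4/3 - 5/3 + (1/3)*(-1)*(-5 - 3)**2))*(-67) = (1/11 + (-4/3 - 5/3 + (1/3)*(-1)*(-8)**2))*(-67) = (1/11 + (-4/3 - 5/3 + (1/3)*(-1)*64))*(-67) = (1/11 + (-4/3 - 5/3 - 64/3))*(-67) = (1/11 - 73/3)*(-67) = -800/33*(-67) = 53600/33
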